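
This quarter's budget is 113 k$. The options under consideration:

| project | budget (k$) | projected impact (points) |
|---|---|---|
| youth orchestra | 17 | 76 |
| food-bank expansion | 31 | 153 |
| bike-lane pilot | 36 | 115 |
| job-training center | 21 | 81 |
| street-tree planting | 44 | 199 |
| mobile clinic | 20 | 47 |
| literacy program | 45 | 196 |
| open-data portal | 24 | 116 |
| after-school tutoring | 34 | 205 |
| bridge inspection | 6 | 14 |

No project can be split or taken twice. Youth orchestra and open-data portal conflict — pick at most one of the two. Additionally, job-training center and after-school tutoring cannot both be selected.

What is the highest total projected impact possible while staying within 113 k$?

557

Density check — after-school tutoring 6.03, food-bank expansion 4.94, open-data portal 4.83, street-tree planting 4.52 are the best per k$.
Taking food-bank expansion + street-tree planting + after-school tutoring: 109 k$ used, 557 in projected impact.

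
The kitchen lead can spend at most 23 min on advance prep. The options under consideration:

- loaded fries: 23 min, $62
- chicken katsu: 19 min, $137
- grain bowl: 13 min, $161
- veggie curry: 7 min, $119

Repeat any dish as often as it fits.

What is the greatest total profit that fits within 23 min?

Best packing: 3×veggie curry — 21 min, 357 total.
That's the maximum — no swap from here does better than 357.

357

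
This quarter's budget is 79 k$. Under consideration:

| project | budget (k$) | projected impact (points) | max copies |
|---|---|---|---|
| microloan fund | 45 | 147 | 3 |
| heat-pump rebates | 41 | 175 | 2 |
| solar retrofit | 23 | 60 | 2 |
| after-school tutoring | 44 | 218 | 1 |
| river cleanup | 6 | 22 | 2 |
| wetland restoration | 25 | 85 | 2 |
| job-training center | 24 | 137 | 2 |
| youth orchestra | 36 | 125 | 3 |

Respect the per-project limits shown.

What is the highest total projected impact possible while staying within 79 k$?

381

A density-first pass picks 2×river cleanup + 2×job-training center — 318 at 60 k$.
The 6 k$ tied up in river cleanup is better spent on wetland restoration — total rises to 381 (79 k$).
No other feasible combination exceeds 381.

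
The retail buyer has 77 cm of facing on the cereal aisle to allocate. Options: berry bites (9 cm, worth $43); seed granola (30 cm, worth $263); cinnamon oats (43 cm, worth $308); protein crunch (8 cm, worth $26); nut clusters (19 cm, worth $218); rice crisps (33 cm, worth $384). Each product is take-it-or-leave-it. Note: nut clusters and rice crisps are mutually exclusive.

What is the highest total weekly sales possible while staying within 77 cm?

Taking cinnamon oats + rice crisps: 76 cm used, 692 in weekly sales.
Every other selection either busts 77 cm or breaks a pairing rule or fails to beat 692.

692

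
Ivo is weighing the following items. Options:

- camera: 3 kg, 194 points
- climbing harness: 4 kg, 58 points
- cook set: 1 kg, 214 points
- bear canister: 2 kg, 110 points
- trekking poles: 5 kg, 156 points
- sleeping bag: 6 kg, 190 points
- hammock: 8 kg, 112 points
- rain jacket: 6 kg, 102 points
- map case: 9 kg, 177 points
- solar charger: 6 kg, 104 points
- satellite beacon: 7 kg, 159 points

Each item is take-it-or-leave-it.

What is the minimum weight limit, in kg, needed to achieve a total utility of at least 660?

Look for the lowest-weight combination reaching 660.
Taking camera + cook set + bear canister + trekking poles gives 674 (≥ 660) for 11 kg.
No combination under 11 kg hits 660.

11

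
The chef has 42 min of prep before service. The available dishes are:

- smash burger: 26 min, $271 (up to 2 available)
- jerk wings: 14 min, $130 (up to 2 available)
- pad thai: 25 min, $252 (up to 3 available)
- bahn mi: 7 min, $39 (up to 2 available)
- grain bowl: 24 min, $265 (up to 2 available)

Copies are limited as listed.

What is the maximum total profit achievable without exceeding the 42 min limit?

The ratio heuristic lands on jerk wings + grain bowl (395) but leaves 4 min idle.
Replace grain bowl with smash burger: the trade gains 6 net, giving 401 at 40 min.
That's the maximum — no swap from here does better than 401.

401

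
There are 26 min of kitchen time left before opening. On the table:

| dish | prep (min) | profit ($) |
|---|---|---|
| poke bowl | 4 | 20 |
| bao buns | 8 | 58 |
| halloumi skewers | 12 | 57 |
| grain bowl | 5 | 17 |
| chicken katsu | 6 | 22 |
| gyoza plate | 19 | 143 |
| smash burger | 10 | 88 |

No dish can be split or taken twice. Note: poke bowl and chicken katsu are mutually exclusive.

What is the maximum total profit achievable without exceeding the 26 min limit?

168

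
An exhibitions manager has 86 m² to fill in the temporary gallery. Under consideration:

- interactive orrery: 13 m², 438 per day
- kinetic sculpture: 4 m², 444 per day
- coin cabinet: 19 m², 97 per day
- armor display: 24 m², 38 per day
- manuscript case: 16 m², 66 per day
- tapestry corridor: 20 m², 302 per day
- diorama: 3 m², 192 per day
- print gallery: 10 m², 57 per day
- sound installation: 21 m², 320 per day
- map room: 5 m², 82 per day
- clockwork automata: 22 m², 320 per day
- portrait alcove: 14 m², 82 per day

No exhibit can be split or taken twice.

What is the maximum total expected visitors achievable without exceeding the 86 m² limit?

A density-first pass picks interactive orrery + kinetic sculpture + tapestry corridor + diorama + sound installation + map room + portrait alcove — 1860 at 80 m².
Replace map room and portrait alcove with clockwork automata: the trade gains 156 net, giving 2016 at 83 m².

2016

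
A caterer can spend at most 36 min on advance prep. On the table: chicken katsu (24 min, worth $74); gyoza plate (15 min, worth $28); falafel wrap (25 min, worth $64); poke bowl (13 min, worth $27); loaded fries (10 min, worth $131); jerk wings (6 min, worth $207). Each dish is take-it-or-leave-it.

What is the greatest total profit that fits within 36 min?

366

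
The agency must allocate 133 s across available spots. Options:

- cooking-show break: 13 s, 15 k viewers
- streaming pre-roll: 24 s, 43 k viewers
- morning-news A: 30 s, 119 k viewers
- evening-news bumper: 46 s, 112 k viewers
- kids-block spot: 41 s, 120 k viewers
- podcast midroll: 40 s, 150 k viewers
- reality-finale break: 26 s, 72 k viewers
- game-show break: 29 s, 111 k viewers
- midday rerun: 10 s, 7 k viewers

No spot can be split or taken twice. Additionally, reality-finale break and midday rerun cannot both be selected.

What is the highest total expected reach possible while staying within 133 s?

Ranking by ratio (expected reach/s): morning-news A 3.97, game-show break 3.83, podcast midroll 3.75.
Best packing: morning-news A + podcast midroll + reality-finale break + game-show break — 125 s, 452 total.

452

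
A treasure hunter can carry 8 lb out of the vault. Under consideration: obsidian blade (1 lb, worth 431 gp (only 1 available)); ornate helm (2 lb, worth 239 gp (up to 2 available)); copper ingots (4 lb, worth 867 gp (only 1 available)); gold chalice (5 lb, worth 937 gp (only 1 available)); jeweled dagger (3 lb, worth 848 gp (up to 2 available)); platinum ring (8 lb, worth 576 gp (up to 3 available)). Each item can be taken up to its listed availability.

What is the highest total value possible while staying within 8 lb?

2146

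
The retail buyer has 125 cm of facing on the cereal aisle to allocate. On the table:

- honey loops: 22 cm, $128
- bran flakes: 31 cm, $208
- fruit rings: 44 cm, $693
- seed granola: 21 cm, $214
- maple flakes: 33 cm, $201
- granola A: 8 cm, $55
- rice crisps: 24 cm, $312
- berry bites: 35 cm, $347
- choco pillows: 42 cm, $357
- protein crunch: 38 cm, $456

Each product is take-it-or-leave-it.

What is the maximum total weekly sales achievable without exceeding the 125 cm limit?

1566

Filling by ratio: fruit rings + granola A + rice crisps + protein crunch for 1516, with 11 cm left unused.
The 46 cm tied up in granola A and protein crunch is better spent on seed granola + berry bites — total rises to 1566 (124 cm).
That's the maximum — no swap from here does better than 1566.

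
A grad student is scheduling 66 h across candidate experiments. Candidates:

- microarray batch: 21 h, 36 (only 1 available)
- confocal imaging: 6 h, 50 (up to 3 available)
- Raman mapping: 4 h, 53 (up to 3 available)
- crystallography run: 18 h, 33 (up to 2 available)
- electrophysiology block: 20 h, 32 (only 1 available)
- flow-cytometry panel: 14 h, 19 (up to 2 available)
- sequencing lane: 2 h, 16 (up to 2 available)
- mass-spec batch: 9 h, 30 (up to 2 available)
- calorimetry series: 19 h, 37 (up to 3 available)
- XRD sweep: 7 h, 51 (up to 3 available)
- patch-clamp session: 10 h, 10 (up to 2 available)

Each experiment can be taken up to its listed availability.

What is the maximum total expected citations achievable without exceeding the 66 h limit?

Density check — Raman mapping 13.25, confocal imaging 8.33, sequencing lane 8.00, XRD sweep 7.29 are the best per h.
Best packing: 3×confocal imaging + 3×Raman mapping + 2×sequencing lane + mass-spec batch + 3×XRD sweep — 64 h, 524 total.

524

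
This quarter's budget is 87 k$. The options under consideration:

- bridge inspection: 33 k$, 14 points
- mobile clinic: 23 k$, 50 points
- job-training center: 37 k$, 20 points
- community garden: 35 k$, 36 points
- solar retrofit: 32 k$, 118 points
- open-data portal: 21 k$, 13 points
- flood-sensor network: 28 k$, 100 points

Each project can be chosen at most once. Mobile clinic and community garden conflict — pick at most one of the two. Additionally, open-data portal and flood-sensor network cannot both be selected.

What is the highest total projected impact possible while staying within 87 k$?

268

Taking mobile clinic + solar retrofit + flood-sensor network: 83 k$ used, 268 in projected impact.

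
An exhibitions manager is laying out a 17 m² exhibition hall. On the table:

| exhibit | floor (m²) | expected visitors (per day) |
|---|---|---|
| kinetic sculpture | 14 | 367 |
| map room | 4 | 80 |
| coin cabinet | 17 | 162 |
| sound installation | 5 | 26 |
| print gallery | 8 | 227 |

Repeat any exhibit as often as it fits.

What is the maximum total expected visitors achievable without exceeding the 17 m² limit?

454

Ranking by ratio (expected visitors/m²): print gallery 28.38, kinetic sculpture 26.21, map room 20.00, coin cabinet 9.53.
2×print gallery uses 16 of the 17 m² and totals 454.
No other feasible combination exceeds 454.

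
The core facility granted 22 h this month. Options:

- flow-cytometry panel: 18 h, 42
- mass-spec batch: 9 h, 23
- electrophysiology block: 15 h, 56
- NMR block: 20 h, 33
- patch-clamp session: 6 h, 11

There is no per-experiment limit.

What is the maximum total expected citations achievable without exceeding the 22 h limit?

67

The ratio ordering already packs tightly: electrophysiology block + patch-clamp session, 21 h, 67.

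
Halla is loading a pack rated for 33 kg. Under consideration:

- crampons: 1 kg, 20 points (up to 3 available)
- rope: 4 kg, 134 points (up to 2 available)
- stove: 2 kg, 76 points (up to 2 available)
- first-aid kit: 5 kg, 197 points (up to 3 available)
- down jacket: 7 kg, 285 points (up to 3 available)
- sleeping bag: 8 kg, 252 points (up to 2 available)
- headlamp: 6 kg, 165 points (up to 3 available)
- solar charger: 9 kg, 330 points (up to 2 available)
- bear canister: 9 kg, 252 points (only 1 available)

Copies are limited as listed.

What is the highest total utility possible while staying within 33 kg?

1325

Ranking by ratio (utility/kg): down jacket 40.71, first-aid kit 39.40, stove 38.00, solar charger 36.67.
Best packing: stove + 2×first-aid kit + 3×down jacket — 33 kg, 1325 total.
No other feasible combination exceeds 1325.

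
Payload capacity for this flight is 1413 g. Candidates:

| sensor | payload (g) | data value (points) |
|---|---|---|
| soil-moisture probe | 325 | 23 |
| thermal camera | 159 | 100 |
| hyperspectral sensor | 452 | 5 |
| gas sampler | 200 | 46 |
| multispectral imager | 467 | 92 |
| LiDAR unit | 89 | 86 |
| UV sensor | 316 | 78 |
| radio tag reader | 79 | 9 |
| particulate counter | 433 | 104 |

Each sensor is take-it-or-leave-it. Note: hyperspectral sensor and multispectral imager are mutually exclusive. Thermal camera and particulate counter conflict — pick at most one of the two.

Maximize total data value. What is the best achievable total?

411

Ranking by ratio (data value/g): LiDAR unit 0.97, thermal camera 0.63, UV sensor 0.25, particulate counter 0.24.
Thermal camera + gas sampler + multispectral imager + LiDAR unit + UV sensor + radio tag reader uses 1310 of the 1413 g and totals 411.
The closest alternative, thermal camera + gas sampler + multispectral imager + LiDAR unit + UV sensor, reaches only 402.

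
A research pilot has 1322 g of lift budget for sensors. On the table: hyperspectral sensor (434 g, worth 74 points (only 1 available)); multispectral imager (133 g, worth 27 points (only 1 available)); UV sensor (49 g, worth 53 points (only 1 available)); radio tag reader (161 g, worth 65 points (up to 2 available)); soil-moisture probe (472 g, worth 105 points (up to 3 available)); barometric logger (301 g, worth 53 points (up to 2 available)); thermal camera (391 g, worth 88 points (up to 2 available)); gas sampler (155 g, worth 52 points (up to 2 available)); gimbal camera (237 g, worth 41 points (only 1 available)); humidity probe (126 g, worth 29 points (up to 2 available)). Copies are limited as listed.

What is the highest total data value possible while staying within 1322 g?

421

Ranking by ratio (data value/g): UV sensor 1.08, radio tag reader 0.40, gas sampler 0.34.
The ratio heuristic lands on multispectral imager + UV sensor + 2×radio tag reader + 2×gas sampler + gimbal camera + 2×humidity probe (413) but leaves 19 g idle.
Dropping multispectral imager and gimbal camera and humidity probe frees 496 g; slotting in soil-moisture probe (472 g) lifts the total to 421 at 1279 g.
That's the maximum — no swap from here does better than 421.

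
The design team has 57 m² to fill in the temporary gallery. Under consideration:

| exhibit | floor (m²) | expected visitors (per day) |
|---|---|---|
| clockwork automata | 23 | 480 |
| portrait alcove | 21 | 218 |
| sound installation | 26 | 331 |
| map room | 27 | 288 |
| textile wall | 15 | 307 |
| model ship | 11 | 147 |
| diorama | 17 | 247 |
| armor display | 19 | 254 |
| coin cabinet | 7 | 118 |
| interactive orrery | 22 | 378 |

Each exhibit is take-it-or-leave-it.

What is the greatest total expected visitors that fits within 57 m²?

1052

Best packing: clockwork automata + textile wall + model ship + coin cabinet — 56 m², 1052 total.
The spare 1 m² is too small for any remaining exhibit, and no exchange beats 1052.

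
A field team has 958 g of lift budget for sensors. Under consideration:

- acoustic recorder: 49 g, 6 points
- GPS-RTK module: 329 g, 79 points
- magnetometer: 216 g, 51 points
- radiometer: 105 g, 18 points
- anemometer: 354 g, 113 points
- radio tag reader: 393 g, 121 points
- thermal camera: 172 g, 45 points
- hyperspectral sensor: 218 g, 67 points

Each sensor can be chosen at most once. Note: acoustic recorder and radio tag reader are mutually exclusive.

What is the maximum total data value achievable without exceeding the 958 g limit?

279

Anemometer + radio tag reader + thermal camera uses 919 of the 958 g and totals 279.
The closest alternative, GPS-RTK module + radio tag reader + hyperspectral sensor, reaches only 267.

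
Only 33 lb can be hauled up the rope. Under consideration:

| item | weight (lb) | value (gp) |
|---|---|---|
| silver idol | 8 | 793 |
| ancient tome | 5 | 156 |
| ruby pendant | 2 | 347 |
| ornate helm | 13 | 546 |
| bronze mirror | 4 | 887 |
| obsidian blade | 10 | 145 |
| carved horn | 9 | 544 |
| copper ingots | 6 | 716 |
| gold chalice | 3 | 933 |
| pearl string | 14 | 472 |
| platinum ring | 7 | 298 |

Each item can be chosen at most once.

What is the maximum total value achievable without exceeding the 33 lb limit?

4220

Ranking by ratio (value/lb): gold chalice 311.00, bronze mirror 221.75, ruby pendant 173.50.
The ratio ordering already packs tightly: silver idol + ruby pendant + bronze mirror + carved horn + copper ingots + gold chalice, 32 lb, 4220.
The spare 1 lb is too small for any remaining item, and no exchange beats 4220.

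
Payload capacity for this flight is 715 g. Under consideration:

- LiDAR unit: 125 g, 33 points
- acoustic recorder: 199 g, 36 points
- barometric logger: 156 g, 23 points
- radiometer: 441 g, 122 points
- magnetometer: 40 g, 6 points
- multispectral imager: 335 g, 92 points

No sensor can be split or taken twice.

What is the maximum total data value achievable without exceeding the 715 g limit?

The ratio heuristic lands on LiDAR unit + radiometer + magnetometer (161) but leaves 109 g idle.
Replace radiometer with acoustic recorder + multispectral imager: the trade gains 6 net, giving 167 at 699 g.

167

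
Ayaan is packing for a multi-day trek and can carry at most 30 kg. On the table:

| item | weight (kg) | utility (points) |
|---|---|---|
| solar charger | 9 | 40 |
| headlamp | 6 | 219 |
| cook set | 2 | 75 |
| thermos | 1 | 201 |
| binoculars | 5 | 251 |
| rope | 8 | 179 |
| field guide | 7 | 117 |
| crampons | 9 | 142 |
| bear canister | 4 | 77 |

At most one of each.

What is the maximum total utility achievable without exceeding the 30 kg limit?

1042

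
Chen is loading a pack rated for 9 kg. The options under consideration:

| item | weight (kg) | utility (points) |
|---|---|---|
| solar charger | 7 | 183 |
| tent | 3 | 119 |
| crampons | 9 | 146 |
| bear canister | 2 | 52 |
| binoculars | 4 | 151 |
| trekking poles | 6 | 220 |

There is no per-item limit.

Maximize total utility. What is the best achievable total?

The ratio ordering already packs tightly: 3×tent, 9 kg, 357.

357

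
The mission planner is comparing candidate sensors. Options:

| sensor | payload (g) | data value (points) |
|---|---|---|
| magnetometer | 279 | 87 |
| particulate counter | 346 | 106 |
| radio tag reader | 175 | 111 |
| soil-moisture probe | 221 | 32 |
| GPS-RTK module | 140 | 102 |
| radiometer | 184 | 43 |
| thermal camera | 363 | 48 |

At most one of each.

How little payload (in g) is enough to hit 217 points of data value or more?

Look for the lowest-payload combination reaching 217.
Taking radio tag reader + GPS-RTK module + radiometer gives 256 (≥ 217) for 499 g.
Any bundle with less than 499 g falls short of 217.

499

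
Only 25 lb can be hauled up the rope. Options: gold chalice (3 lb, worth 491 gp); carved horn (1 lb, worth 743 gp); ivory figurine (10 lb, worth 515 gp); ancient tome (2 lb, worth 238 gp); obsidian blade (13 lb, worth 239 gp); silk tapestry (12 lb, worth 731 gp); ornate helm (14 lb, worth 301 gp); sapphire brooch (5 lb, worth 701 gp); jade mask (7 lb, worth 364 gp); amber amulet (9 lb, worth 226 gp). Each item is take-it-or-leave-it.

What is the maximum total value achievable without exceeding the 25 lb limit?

Best packing: gold chalice + carved horn + ancient tome + silk tapestry + sapphire brooch — 23 lb, 2904 total.
Runner-up gold chalice + carved horn + ivory figurine + ancient tome + sapphire brooch tops out at 2688.

2904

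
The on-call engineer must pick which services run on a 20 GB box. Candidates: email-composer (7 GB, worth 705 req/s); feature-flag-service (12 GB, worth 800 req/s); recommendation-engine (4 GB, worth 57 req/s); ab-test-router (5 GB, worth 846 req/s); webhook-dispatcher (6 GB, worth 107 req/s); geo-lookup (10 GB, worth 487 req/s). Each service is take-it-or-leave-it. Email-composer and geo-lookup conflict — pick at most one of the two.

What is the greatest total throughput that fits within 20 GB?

1658

Email-composer + ab-test-router + webhook-dispatcher uses 18 of the 20 GB and totals 1658.
The closest alternative, feature-flag-service + ab-test-router, reaches only 1646.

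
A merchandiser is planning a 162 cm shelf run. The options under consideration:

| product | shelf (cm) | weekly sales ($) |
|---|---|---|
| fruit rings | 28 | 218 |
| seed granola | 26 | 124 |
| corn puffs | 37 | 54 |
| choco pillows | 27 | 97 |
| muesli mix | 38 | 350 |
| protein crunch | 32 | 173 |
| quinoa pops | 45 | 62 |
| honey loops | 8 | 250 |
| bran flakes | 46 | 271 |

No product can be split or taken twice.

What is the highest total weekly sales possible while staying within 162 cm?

1262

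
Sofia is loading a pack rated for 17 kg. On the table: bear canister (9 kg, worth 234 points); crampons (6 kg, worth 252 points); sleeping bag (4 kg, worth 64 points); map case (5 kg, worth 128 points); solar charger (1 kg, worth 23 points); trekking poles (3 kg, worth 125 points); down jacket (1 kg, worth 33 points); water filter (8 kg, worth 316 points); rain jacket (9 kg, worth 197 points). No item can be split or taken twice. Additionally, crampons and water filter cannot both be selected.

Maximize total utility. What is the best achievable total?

Ranking by ratio (utility/kg): crampons 42.00, trekking poles 41.67, water filter 39.50.
Taking map case + trekking poles + down jacket + water filter: 17 kg used, 602 in utility.

602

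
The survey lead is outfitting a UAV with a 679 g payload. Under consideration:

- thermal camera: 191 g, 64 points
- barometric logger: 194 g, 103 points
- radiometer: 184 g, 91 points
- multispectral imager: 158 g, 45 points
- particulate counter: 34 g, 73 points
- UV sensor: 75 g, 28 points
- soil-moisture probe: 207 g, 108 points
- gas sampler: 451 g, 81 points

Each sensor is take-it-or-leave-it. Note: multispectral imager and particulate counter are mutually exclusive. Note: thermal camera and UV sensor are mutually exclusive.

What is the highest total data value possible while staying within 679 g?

375

Density check — particulate counter 2.15, barometric logger 0.53, soil-moisture probe 0.52, radiometer 0.49 are the best per g.
Barometric logger + radiometer + particulate counter + soil-moisture probe uses 619 of the 679 g and totals 375.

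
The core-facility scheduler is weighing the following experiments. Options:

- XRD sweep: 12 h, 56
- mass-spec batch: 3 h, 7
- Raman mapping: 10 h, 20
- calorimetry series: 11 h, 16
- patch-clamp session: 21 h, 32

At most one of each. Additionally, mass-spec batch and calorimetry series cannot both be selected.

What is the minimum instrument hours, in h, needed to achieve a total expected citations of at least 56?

12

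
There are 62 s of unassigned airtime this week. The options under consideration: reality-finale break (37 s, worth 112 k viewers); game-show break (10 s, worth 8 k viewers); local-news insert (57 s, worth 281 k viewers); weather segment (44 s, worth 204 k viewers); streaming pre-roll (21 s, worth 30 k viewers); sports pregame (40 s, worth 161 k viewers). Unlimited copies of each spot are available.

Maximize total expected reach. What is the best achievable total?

By expected reach per s: local-news insert 4.93, weather segment 4.64, sports pregame 4.03, reality-finale break 3.03 lead.
The ratio ordering already packs tightly: local-news insert, 57 s, 281.

281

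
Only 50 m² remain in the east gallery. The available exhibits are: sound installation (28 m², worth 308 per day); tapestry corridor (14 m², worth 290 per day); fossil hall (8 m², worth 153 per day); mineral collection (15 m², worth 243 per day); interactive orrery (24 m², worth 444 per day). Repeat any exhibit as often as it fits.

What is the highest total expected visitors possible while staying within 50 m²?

1023

Density check — tapestry corridor 20.71, fossil hall 19.12, interactive orrery 18.50, mineral collection 16.20 are the best per m².
Taking 3×tapestry corridor + fossil hall: 50 m² used, 1023 in expected visitors.
That's the maximum — no swap from here does better than 1023.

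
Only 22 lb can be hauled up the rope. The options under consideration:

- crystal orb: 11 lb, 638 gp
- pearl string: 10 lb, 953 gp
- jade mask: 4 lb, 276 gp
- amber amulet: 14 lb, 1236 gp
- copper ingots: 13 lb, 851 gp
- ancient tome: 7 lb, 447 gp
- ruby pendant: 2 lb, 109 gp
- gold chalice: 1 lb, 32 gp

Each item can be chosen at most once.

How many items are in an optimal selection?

3

The maximum value within 22 lb is 1715.
amber amulet + ancient tome + gold chalice hits 1715 at 22 lb.
Any selection reaching 1715 contains exactly 3 items.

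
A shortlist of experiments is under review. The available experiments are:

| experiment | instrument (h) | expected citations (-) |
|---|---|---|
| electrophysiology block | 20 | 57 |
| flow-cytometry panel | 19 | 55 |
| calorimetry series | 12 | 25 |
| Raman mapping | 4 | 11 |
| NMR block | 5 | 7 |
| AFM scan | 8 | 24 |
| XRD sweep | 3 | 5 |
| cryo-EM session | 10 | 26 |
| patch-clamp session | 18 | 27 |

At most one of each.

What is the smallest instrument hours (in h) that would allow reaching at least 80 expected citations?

Need the lightest bundle worth ≥ 80.
electrophysiology block + AFM scan reaches 81 using 28 h.
Any bundle with less than 28 h falls short of 80.

28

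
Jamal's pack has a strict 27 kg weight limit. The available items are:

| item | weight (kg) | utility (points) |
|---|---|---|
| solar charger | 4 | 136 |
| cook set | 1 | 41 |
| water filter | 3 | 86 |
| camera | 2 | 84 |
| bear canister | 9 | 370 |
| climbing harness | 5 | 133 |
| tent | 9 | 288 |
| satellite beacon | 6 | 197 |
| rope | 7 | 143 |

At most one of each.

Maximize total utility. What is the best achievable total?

The ratio heuristic lands on solar charger + cook set + water filter + camera + bear canister + satellite beacon (914) but leaves 2 kg idle.
Dropping solar charger and water filter frees 7 kg; slotting in tent (9 kg) lifts the total to 980 at 27 kg.
Nothing else within 27 kg beats 980.

980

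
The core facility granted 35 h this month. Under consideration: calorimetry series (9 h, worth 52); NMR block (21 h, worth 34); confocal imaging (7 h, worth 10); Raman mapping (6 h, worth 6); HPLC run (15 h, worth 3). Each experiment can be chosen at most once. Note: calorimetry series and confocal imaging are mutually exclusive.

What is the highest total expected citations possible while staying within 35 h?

86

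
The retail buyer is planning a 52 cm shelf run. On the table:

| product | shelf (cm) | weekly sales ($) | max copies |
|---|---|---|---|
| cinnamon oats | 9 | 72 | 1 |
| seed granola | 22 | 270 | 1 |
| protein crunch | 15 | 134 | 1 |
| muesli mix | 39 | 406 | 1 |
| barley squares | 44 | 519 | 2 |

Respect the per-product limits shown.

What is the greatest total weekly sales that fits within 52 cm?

Greedy by ratio would take cinnamon oats + seed granola + protein crunch: 46 cm used, total 476.
Dropping cinnamon oats and seed granola and protein crunch frees 46 cm; slotting in barley squares (44 cm) lifts the total to 519 at 44 cm.
Nothing else within 52 cm beats 519.

519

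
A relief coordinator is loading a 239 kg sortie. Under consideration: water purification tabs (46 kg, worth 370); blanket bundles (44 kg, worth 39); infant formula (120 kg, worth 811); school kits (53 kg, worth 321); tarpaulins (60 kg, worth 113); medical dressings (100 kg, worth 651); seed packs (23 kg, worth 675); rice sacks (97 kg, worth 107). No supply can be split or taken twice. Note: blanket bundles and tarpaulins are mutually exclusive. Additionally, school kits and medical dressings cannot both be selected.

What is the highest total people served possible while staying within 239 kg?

1895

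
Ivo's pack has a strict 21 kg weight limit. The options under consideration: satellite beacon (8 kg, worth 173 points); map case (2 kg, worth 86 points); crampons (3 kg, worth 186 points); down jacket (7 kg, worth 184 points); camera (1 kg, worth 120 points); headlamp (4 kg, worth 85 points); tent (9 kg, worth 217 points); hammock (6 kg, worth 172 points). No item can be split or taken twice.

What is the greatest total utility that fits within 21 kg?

781

By utility per kg: camera 120.00, crampons 62.00, map case 43.00 lead.
Greedy by ratio would take map case + crampons + down jacket + camera + hammock: 19 kg used, total 748.
Dropping down jacket frees 7 kg; slotting in tent (9 kg) lifts the total to 781 at 21 kg.
Next best is satellite beacon + map case + crampons + down jacket + camera at 749 (21 kg) — short by 32.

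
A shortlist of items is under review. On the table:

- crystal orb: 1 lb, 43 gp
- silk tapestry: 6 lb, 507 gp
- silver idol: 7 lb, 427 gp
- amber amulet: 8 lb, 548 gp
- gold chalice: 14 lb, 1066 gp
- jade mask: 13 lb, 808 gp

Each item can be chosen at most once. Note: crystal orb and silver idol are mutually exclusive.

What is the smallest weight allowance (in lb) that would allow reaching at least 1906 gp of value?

Minimise lb subject to total value ≥ 1906.
Taking silk tapestry + silver idol + gold chalice gives 2000 (≥ 1906) for 27 lb.
No combination under 27 lb hits 1906.

27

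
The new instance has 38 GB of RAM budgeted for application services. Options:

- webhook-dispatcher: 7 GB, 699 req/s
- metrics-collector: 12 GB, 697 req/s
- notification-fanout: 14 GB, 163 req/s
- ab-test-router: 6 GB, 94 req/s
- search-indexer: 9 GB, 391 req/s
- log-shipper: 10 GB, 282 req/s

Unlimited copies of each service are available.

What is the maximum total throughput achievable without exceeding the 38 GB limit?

The ratio ordering already packs tightly: 5×webhook-dispatcher, 35 GB, 3495.
No other feasible combination exceeds 3495.

3495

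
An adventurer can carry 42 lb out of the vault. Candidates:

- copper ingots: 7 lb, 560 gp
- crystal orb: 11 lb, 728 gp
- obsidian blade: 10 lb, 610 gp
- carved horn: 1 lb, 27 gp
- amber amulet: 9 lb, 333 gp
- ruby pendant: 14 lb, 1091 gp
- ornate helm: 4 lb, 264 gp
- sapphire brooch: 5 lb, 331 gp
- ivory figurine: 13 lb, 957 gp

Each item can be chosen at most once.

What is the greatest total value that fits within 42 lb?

3040

Greedy by ratio would take copper ingots + carved horn + ruby pendant + sapphire brooch + ivory figurine: 40 lb used, total 2966.
Reworking the packing: crystal orb + ruby pendant + ornate helm + ivory figurine uses 42 lb and improves the total to 3040.
The closest alternative, copper ingots + crystal orb + carved horn + ruby pendant + ornate helm + sapphire brooch, reaches only 3001.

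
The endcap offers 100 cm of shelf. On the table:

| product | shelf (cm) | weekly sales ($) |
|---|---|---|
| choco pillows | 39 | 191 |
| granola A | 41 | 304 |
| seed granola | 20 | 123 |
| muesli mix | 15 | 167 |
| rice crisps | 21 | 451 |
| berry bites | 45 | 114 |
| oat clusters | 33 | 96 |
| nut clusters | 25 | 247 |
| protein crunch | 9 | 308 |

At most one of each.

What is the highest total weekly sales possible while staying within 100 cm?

Density check — protein crunch 34.22, rice crisps 21.48, muesli mix 11.13 are the best per cm.
The ratio heuristic lands on seed granola + muesli mix + rice crisps + nut clusters + protein crunch (1296) but leaves 10 cm idle.
Dropping seed granola and muesli mix frees 35 cm; slotting in granola A (41 cm) lifts the total to 1310 at 96 cm.

1310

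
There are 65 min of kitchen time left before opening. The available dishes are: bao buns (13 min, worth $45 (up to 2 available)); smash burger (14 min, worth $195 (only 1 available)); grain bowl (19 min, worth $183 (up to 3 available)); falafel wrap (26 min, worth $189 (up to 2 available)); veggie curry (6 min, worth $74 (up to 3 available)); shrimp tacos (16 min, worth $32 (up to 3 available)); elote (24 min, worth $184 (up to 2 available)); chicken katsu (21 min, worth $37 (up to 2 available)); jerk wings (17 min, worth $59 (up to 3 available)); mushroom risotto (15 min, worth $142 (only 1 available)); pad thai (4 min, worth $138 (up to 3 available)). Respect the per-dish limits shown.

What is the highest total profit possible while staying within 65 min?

1014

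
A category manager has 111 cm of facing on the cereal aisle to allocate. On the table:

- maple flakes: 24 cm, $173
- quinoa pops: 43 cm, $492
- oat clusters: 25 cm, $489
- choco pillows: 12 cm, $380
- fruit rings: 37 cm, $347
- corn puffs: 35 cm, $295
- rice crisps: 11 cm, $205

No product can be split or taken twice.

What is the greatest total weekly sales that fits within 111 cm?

Ranking by ratio (weekly sales/cm): choco pillows 31.67, oat clusters 19.56, rice crisps 18.64.
The ratio heuristic lands on quinoa pops + oat clusters + choco pillows + rice crisps (1566) but leaves 20 cm idle.
Replace quinoa pops with maple flakes + fruit rings: the trade gains 28 net, giving 1594 at 109 cm.
Next best is quinoa pops + oat clusters + choco pillows + rice crisps at 1566 (91 cm) — short by 28.

1594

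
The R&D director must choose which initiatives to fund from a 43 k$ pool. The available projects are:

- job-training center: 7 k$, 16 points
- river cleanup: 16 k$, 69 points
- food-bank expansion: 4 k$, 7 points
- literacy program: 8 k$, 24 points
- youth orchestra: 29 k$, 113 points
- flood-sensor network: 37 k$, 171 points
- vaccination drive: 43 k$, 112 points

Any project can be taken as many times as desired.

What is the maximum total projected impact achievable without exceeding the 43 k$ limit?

178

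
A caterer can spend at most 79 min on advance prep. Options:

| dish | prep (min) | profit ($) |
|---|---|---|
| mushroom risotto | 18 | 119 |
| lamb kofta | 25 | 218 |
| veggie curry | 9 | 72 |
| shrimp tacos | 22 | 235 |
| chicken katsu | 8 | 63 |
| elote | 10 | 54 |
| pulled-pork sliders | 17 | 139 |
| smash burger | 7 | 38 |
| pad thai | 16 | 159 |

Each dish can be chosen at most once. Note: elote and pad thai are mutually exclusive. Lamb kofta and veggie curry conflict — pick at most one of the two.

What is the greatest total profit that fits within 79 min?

713

Taking lamb kofta + shrimp tacos + chicken katsu + smash burger + pad thai: 78 min used, 713 in profit.
An exhaustive check of the 512 subsets confirms 713.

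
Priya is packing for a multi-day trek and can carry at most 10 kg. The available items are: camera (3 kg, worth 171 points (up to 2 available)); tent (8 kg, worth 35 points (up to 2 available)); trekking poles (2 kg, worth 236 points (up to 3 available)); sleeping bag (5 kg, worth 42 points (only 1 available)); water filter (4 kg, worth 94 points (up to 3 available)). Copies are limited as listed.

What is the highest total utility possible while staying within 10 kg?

879

Best packing: camera + 3×trekking poles — 9 kg, 879 total.
Every other selection either busts 10 kg or exceeds an availability limit or fails to beat 879.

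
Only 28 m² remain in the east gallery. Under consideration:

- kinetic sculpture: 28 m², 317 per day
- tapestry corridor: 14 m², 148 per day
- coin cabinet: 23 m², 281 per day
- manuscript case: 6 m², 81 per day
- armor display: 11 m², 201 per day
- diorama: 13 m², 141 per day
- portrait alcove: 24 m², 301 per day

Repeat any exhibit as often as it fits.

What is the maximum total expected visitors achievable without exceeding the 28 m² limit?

Density check — armor display 18.27, manuscript case 13.50, portrait alcove 12.54, coin cabinet 12.22 are the best per m².
Taking manuscript case + 2×armor display: 28 m² used, 483 in expected visitors.
Nothing else within 28 m² beats 483.

483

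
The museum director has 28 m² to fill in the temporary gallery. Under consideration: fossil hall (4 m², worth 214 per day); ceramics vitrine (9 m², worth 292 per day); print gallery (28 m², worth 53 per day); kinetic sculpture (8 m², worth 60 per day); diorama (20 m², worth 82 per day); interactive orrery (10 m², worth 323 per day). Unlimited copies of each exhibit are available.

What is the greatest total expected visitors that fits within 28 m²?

7×fossil hall uses 28 of the 28 m² and totals 1498.

1498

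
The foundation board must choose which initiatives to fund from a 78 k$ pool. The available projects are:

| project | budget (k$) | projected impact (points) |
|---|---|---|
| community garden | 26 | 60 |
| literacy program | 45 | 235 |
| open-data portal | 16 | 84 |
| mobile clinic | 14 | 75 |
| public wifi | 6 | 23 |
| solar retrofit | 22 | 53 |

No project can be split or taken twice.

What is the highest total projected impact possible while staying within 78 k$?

By projected impact per k$: mobile clinic 5.36, open-data portal 5.25, literacy program 5.22, public wifi 3.83 lead.
Literacy program + open-data portal + mobile clinic uses 75 of the 78 k$ and totals 394.
The closest alternative, literacy program + open-data portal + public wifi, reaches only 342.

394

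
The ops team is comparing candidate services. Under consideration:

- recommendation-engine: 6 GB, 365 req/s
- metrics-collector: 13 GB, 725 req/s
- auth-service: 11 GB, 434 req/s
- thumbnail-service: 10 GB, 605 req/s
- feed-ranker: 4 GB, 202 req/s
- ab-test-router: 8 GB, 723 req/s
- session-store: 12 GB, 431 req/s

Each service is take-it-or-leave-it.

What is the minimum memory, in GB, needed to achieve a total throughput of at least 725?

12

Minimise GB subject to total throughput ≥ 725.
Taking feed-ranker + ab-test-router gives 925 (≥ 725) for 12 GB.
Below 12 GB the best achievable stays under 725.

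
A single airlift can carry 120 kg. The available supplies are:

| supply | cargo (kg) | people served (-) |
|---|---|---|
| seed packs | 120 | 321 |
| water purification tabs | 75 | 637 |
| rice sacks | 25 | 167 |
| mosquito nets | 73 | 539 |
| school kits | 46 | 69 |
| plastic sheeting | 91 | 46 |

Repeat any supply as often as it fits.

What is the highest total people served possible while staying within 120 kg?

804

The ratio ordering already packs tightly: water purification tabs + rice sacks, 100 kg, 804.
That's the maximum — no swap from here does better than 804.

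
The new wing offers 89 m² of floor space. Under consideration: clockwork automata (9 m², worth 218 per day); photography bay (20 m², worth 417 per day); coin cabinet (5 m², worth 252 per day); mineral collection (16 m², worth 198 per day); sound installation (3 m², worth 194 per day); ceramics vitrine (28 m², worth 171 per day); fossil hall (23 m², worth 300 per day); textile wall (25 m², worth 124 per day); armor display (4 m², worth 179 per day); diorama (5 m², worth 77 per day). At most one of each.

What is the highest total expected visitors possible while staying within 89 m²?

Taking clockwork automata + photography bay + coin cabinet + mineral collection + sound installation + fossil hall + armor display + diorama: 85 m² used, 1835 in expected visitors.

1835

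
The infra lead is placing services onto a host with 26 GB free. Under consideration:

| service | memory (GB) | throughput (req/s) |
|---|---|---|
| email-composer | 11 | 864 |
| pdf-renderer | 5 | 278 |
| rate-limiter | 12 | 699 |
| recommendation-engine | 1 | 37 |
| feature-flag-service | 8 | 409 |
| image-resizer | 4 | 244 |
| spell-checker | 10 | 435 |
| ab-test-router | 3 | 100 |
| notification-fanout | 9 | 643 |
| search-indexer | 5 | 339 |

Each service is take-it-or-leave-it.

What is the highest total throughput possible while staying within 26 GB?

The ratio ordering already packs tightly: email-composer + recommendation-engine + notification-fanout + search-indexer, 26 GB, 1883.

1883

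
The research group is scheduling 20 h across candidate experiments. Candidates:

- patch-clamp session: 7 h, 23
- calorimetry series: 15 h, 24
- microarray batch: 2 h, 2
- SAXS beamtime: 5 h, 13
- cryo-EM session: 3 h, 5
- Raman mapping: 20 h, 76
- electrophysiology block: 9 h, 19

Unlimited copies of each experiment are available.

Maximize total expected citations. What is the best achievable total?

76

The ratio ordering already packs tightly: Raman mapping, 20 h, 76.
No other feasible combination exceeds 76.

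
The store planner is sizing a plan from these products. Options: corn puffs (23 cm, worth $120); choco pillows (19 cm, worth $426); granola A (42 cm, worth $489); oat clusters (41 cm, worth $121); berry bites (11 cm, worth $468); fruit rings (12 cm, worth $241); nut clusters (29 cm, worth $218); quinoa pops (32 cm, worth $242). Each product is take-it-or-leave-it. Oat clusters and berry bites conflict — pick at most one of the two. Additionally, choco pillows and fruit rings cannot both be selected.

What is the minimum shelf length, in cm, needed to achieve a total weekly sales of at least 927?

Need the lightest bundle worth ≥ 927.
berry bites + fruit rings + nut clusters reaches 927 using 52 cm.
Any bundle with less than 52 cm falls short of 927.

52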